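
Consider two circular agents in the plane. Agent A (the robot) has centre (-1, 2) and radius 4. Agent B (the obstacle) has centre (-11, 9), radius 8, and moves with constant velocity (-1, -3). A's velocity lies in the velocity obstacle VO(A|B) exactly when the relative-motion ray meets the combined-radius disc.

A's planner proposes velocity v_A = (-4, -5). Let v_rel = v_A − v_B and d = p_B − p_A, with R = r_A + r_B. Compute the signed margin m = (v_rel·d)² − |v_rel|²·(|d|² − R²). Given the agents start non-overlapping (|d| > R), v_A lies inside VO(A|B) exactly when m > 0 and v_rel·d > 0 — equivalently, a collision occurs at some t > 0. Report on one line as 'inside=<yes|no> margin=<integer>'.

d = (-10, 7),  |d|² = 149;  R = 4+8 = 12,  c = 149−12² = 5
v_rel = (-3, -2),  |v_rel|² = 13;  v_rel·d = (-3)·(-10) + (-2)·(7) = 16
13·t² − 32·t + 5 = 0  ⇒  m = 16² − 13·5 = 191
m = 191 > 0,  v_rel·d = 16 > 0  ⇒  inside

inside=yes margin=191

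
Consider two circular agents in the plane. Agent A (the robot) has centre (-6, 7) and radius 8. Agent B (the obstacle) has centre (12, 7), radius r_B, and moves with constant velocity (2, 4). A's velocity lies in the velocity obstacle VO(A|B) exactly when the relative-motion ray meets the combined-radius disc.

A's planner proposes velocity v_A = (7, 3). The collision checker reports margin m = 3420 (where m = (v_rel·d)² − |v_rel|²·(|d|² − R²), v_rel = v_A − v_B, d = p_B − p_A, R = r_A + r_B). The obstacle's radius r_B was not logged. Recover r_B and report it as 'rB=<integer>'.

m = 3420
d = (18, 0);  v_rel = (5, -1),  |v_rel|² = 26
v_rel×d = (5)·(0) − (-1)·(18) = 18
since m = R²·26 − 18²:  R² = (324 + 3420) / 26 = 144
R = √144 = 12  ⇒  r_B = 12 − 8 = 4

rB=4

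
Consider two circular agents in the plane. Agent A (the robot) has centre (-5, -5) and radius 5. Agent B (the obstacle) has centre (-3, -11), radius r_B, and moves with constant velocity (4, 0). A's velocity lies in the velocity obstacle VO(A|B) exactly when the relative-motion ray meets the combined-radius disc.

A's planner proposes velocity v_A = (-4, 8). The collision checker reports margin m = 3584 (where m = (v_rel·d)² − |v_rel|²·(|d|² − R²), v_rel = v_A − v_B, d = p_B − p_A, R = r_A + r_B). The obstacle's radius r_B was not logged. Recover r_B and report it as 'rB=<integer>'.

m = 3584
d = (2, -6);  v_rel = (-8, 8),  |v_rel|² = 128
v_rel×d = (-8)·(-6) − (8)·(2) = 32
since m = R²·128 − 32²:  R² = (1024 + 3584) / 128 = 36
R = √36 = 6  ⇒  r_B = 6 − 5 = 1

rB=1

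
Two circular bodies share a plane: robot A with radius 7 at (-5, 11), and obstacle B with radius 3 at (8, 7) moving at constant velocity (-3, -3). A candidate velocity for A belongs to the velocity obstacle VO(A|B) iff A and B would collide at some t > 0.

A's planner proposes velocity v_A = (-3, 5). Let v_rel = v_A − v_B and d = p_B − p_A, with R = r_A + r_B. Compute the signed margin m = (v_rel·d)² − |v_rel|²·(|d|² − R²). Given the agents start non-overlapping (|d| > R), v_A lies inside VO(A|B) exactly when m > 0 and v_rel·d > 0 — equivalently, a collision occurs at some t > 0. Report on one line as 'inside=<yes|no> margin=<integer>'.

d = (13, -4),  |d|² = 185;  R = 7+3 = 10,  c = 185−10² = 85
v_rel = (0, 8),  |v_rel|² = 64;  v_rel·d = (0)·(13) + (8)·(-4) = -32
64·t² + 64·t + 85 = 0  ⇒  m = (-32)² − 64·85 = -4416
m = -4416 < 0,  v_rel·d = -32 < 0  ⇒  outside

inside=no margin=-4416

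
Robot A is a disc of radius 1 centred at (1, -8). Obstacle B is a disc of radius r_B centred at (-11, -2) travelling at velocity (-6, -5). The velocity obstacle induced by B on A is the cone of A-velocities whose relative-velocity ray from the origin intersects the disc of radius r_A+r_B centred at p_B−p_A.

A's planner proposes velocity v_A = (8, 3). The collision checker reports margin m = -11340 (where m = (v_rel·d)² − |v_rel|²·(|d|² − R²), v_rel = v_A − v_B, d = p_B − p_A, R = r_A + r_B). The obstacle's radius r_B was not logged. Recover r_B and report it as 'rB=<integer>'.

m = -11340
d = (-12, 6);  v_rel = (14, 8),  |v_rel|² = 260
v_rel×d = (14)·(6) − (8)·(-12) = 180
since m = R²·260 − 180²:  R² = (32400 + -11340) / 260 = 81
R = √81 = 9  ⇒  r_B = 9 − 1 = 8

rB=8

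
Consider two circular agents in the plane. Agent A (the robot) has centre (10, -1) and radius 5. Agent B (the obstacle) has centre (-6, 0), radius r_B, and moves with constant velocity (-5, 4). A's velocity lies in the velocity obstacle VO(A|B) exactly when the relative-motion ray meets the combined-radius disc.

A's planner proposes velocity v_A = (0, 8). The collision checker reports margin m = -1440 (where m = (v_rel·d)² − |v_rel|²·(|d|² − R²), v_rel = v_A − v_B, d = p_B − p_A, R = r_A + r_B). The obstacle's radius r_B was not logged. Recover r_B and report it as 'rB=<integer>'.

m = -1440
d = (-16, 1);  v_rel = (5, 4),  |v_rel|² = 41
v_rel×d = (5)·(1) − (4)·(-16) = 69
since m = R²·41 − 69²:  R² = (4761 + -1440) / 41 = 81
R = √81 = 9  ⇒  r_B = 9 − 5 = 4

rB=4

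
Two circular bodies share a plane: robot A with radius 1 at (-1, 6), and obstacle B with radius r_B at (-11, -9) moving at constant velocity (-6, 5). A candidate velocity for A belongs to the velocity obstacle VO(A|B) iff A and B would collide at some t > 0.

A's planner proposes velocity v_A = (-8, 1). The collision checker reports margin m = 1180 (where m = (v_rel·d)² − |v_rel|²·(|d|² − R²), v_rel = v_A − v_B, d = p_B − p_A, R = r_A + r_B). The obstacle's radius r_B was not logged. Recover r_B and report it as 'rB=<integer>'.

m = 1180
d = (-10, -15);  v_rel = (-2, -4),  |v_rel|² = 20
v_rel×d = (-2)·(-15) − (-4)·(-10) = -10
since m = R²·20 − (-10)²:  R² = (100 + 1180) / 20 = 64
R = √64 = 8  ⇒  r_B = 8 − 1 = 7

rB=7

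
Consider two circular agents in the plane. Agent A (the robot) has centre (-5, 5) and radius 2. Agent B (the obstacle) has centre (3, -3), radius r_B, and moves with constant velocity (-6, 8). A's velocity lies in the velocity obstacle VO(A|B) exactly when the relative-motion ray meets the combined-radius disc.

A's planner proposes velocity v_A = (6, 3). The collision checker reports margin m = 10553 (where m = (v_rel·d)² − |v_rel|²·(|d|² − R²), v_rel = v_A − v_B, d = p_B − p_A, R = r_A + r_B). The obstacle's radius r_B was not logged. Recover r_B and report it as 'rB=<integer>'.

m = 10553
d = (8, -8);  v_rel = (12, -5),  |v_rel|² = 169
v_rel×d = (12)·(-8) − (-5)·(8) = -56
since m = R²·169 − (-56)²:  R² = (3136 + 10553) / 169 = 81
R = √81 = 9  ⇒  r_B = 9 − 2 = 7

rB=7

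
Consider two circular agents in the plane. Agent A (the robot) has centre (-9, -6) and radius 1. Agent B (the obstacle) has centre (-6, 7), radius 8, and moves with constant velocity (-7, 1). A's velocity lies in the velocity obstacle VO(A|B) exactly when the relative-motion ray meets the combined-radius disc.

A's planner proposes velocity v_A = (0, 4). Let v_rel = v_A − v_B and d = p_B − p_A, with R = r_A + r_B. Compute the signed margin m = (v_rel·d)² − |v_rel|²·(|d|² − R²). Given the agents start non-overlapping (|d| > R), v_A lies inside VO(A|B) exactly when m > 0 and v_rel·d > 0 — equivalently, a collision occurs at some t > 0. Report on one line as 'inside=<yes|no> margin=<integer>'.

d = (3, 13),  |d|² = 178;  R = 1+8 = 9,  c = 178−9² = 97
v_rel = (7, 3),  |v_rel|² = 58;  v_rel·d = (7)·(3) + (3)·(13) = 60
58·t² − 120·t + 97 = 0  ⇒  m = 60² − 58·97 = -2026
m = -2026 < 0,  v_rel·d = 60 > 0  ⇒  outside

inside=no margin=-2026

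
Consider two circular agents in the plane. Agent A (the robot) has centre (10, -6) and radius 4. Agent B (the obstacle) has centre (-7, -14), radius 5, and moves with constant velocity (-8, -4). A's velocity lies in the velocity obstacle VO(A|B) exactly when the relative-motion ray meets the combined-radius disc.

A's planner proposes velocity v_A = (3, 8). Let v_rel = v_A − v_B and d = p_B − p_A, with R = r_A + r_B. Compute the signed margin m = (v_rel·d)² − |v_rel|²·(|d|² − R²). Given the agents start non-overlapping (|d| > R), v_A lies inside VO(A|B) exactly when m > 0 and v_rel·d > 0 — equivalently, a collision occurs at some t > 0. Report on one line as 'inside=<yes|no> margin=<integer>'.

d = (-17, -8),  |d|² = 353;  R = 4+5 = 9,  c = 353−9² = 272
v_rel = (11, 12),  |v_rel|² = 265;  v_rel·d = (11)·(-17) + (12)·(-8) = -283
265·t² + 566·t + 272 = 0  ⇒  m = (-283)² − 265·272 = 8009
m = 8009 > 0,  v_rel·d = -283 < 0  ⇒  outside

inside=no margin=8009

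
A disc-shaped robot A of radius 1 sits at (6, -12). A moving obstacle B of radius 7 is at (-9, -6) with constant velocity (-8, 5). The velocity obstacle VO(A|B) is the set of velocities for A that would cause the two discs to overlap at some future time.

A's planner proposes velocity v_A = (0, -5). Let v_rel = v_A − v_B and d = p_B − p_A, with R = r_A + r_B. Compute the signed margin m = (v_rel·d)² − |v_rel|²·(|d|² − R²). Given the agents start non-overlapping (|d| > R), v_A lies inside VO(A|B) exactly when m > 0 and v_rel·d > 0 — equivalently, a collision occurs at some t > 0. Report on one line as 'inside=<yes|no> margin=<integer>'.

d = (-15, 6),  |d|² = 261;  R = 1+7 = 8,  c = 261−8² = 197
v_rel = (8, -10),  |v_rel|² = 164;  v_rel·d = (8)·(-15) + (-10)·(6) = -180
164·t² + 360·t + 197 = 0  ⇒  m = (-180)² − 164·197 = 92
m = 92 > 0,  v_rel·d = -180 < 0  ⇒  outside

inside=no margin=92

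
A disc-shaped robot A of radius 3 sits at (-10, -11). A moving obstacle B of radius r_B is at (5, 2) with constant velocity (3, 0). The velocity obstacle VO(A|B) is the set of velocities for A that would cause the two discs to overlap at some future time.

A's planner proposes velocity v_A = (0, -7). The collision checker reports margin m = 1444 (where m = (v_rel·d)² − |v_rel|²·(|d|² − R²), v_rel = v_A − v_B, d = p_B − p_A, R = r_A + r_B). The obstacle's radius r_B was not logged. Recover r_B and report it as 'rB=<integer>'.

m = 1444
d = (15, 13);  v_rel = (-3, -7),  |v_rel|² = 58
v_rel×d = (-3)·(13) − (-7)·(15) = 66
since m = R²·58 − 66²:  R² = (4356 + 1444) / 58 = 100
R = √100 = 10  ⇒  r_B = 10 − 3 = 7

rB=7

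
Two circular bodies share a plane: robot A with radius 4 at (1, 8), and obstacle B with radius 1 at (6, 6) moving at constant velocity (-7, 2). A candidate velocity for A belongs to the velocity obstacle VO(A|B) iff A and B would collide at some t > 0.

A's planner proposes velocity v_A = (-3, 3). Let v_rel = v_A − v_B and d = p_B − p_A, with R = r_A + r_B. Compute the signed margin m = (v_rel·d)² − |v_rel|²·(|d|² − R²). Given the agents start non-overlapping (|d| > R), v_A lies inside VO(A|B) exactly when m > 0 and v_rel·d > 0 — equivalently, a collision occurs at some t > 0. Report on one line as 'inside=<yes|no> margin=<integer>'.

d = (5, -2),  |d|² = 29;  R = 4+1 = 5,  c = 29−5² = 4
v_rel = (4, 1),  |v_rel|² = 17;  v_rel·d = (4)·(5) + (1)·(-2) = 18
17·t² − 36·t + 4 = 0  ⇒  m = 18² − 17·4 = 256
m = 256 > 0,  v_rel·d = 18 > 0  ⇒  inside

inside=yes margin=256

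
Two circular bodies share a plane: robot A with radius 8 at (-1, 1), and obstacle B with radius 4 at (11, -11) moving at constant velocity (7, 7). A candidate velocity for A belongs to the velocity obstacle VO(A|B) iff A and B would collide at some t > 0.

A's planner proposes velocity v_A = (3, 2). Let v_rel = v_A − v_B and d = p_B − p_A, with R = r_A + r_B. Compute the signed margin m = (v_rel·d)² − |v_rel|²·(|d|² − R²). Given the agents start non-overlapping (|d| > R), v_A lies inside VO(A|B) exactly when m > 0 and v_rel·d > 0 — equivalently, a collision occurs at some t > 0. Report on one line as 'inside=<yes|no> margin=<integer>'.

d = (12, -12),  |d|² = 288;  R = 8+4 = 12,  c = 288−12² = 144
v_rel = (-4, -5),  |v_rel|² = 41;  v_rel·d = (-4)·(12) + (-5)·(-12) = 12
41·t² − 24·t + 144 = 0  ⇒  m = 12² − 41·144 = -5760
m = -5760 < 0,  v_rel·d = 12 > 0  ⇒  outside

inside=no margin=-5760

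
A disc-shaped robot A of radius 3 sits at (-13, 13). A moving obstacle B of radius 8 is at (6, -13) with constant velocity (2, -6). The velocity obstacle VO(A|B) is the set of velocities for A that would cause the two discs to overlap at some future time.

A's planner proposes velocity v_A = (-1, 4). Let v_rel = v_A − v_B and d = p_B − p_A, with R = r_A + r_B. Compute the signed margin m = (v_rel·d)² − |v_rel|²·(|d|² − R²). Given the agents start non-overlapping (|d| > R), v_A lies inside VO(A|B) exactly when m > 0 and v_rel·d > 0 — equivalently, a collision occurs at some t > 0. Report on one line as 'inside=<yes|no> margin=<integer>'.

d = (19, -26),  |d|² = 1037;  R = 3+8 = 11,  c = 1037−11² = 916
v_rel = (-3, 10),  |v_rel|² = 109;  v_rel·d = (-3)·(19) + (10)·(-26) = -317
109·t² + 634·t + 916 = 0  ⇒  m = (-317)² − 109·916 = 645
m = 645 > 0,  v_rel·d = -317 < 0  ⇒  outside

inside=no margin=645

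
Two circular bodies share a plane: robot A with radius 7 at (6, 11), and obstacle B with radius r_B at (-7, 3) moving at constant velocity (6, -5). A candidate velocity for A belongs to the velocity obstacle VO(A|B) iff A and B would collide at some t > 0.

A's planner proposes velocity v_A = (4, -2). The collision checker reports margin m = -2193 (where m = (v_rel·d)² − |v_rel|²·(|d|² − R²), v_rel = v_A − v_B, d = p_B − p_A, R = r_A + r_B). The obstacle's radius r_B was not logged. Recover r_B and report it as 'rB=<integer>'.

m = -2193
d = (-13, -8);  v_rel = (-2, 3),  |v_rel|² = 13
v_rel×d = (-2)·(-8) − (3)·(-13) = 55
since m = R²·13 − 55²:  R² = (3025 + -2193) / 13 = 64
R = √64 = 8  ⇒  r_B = 8 − 7 = 1

rB=1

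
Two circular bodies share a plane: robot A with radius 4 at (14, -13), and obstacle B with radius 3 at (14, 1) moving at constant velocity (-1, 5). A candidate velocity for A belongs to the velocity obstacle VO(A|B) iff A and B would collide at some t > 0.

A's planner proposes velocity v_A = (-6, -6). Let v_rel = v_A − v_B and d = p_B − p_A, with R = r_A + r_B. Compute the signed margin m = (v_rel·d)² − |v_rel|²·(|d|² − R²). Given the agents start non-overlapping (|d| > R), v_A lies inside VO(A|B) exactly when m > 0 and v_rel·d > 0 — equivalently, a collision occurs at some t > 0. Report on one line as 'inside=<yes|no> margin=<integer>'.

d = (0, 14),  |d|² = 196;  R = 4+3 = 7,  c = 196−7² = 147
v_rel = (-5, -11),  |v_rel|² = 146;  v_rel·d = (-5)·(0) + (-11)·(14) = -154
146·t² + 308·t + 147 = 0  ⇒  m = (-154)² − 146·147 = 2254
m = 2254 > 0,  v_rel·d = -154 < 0  ⇒  outside

inside=no margin=2254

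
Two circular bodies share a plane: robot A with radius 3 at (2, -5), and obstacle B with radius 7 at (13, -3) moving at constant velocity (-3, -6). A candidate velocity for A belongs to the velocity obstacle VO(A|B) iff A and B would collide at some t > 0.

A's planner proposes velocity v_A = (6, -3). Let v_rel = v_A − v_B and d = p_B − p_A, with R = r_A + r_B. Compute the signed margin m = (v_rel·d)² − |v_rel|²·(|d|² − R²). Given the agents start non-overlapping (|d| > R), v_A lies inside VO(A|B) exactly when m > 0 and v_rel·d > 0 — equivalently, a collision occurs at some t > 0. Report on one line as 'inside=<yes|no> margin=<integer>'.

d = (11, 2),  |d|² = 125;  R = 3+7 = 10,  c = 125−10² = 25
v_rel = (9, 3),  |v_rel|² = 90;  v_rel·d = (9)·(11) + (3)·(2) = 105
90·t² − 210·t + 25 = 0  ⇒  m = 105² − 90·25 = 8775
m = 8775 > 0,  v_rel·d = 105 > 0  ⇒  inside

inside=yes margin=8775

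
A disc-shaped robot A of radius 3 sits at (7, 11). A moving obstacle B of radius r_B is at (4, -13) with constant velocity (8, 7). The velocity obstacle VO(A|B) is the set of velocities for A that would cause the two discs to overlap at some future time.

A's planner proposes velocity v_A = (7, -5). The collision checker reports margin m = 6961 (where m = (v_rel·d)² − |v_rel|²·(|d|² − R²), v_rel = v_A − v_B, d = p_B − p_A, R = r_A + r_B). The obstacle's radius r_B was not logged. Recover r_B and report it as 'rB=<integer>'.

m = 6961
d = (-3, -24);  v_rel = (-1, -12),  |v_rel|² = 145
v_rel×d = (-1)·(-24) − (-12)·(-3) = -12
since m = R²·145 − (-12)²:  R² = (144 + 6961) / 145 = 49
R = √49 = 7  ⇒  r_B = 7 − 3 = 4

rB=4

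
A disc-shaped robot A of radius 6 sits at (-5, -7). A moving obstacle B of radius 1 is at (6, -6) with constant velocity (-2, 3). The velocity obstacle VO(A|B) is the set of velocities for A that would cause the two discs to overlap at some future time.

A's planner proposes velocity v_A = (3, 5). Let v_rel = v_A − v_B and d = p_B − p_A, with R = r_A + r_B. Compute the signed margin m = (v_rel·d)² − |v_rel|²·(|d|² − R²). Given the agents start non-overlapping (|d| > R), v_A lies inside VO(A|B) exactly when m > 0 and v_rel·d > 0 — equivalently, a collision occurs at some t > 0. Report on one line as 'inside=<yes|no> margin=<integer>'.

d = (11, 1),  |d|² = 122;  R = 6+1 = 7,  c = 122−7² = 73
v_rel = (5, 2),  |v_rel|² = 29;  v_rel·d = (5)·(11) + (2)·(1) = 57
29·t² − 114·t + 73 = 0  ⇒  m = 57² − 29·73 = 1132
m = 1132 > 0,  v_rel·d = 57 > 0  ⇒  inside

inside=yes margin=1132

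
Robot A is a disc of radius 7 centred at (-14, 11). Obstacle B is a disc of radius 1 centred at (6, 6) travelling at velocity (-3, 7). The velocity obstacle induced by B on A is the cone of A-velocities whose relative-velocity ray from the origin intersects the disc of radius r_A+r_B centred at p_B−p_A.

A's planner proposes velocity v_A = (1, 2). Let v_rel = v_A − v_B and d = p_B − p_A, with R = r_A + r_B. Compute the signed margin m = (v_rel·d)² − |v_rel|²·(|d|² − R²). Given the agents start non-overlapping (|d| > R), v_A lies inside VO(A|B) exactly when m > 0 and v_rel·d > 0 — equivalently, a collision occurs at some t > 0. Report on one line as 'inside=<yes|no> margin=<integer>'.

d = (20, -5),  |d|² = 425;  R = 7+1 = 8,  c = 425−8² = 361
v_rel = (4, -5),  |v_rel|² = 41;  v_rel·d = (4)·(20) + (-5)·(-5) = 105
41·t² − 210·t + 361 = 0  ⇒  m = 105² − 41·361 = -3776
m = -3776 < 0,  v_rel·d = 105 > 0  ⇒  outside

inside=no margin=-3776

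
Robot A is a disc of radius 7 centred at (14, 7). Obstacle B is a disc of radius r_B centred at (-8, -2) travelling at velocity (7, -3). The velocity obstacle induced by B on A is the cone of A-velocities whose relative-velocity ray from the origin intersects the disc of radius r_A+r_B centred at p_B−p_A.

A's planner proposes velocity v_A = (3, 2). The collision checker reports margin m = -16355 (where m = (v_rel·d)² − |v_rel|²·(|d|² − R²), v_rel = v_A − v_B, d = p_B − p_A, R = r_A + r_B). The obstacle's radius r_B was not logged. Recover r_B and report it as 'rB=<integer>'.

m = -16355
d = (-22, -9);  v_rel = (-4, 5),  |v_rel|² = 41
v_rel×d = (-4)·(-9) − (5)·(-22) = 146
since m = R²·41 − 146²:  R² = (21316 + -16355) / 41 = 121
R = √121 = 11  ⇒  r_B = 11 − 7 = 4

rB=4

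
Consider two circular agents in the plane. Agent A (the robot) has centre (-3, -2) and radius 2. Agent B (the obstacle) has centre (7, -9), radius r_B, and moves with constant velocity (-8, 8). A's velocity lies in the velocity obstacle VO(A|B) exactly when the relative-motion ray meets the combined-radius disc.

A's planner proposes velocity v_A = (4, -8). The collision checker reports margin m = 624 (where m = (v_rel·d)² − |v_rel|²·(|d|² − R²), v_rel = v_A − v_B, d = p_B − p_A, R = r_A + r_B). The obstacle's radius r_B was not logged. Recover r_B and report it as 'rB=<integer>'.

m = 624
d = (10, -7);  v_rel = (12, -16),  |v_rel|² = 400
v_rel×d = (12)·(-7) − (-16)·(10) = 76
since m = R²·400 − 76²:  R² = (5776 + 624) / 400 = 16
R = √16 = 4  ⇒  r_B = 4 − 2 = 2

rB=2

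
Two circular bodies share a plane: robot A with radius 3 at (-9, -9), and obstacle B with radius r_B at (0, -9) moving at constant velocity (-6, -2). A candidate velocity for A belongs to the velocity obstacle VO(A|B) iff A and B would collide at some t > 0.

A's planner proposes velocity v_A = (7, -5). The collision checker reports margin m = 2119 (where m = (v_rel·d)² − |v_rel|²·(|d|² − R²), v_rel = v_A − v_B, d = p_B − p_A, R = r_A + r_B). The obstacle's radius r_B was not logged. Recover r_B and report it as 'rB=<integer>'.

m = 2119
d = (9, 0);  v_rel = (13, -3),  |v_rel|² = 178
v_rel×d = (13)·(0) − (-3)·(9) = 27
since m = R²·178 − 27²:  R² = (729 + 2119) / 178 = 16
R = √16 = 4  ⇒  r_B = 4 − 3 = 1

rB=1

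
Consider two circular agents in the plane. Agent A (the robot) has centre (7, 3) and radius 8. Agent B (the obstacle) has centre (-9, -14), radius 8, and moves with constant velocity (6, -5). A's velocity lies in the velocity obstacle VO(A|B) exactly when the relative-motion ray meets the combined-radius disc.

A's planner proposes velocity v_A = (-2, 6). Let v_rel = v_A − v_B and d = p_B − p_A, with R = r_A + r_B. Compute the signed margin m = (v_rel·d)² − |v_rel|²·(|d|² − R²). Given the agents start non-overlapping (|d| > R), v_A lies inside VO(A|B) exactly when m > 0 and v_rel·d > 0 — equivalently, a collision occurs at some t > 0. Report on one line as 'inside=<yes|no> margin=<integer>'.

d = (-16, -17),  |d|² = 545;  R = 8+8 = 16,  c = 545−16² = 289
v_rel = (-8, 11),  |v_rel|² = 185;  v_rel·d = (-8)·(-16) + (11)·(-17) = -59
185·t² + 118·t + 289 = 0  ⇒  m = (-59)² − 185·289 = -49984
m = -49984 < 0,  v_rel·d = -59 < 0  ⇒  outside

inside=no margin=-49984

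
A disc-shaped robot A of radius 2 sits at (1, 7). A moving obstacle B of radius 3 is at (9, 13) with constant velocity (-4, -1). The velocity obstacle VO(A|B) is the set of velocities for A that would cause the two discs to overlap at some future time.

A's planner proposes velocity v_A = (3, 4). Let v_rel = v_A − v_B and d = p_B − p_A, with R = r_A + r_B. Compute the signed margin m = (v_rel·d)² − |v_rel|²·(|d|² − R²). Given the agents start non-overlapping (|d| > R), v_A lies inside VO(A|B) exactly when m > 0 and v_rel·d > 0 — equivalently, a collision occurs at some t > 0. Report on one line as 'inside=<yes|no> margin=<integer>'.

d = (8, 6),  |d|² = 100;  R = 2+3 = 5,  c = 100−5² = 75
v_rel = (7, 5),  |v_rel|² = 74;  v_rel·d = (7)·(8) + (5)·(6) = 86
74·t² − 172·t + 75 = 0  ⇒  m = 86² − 74·75 = 1846
m = 1846 > 0,  v_rel·d = 86 > 0  ⇒  inside

inside=yes margin=1846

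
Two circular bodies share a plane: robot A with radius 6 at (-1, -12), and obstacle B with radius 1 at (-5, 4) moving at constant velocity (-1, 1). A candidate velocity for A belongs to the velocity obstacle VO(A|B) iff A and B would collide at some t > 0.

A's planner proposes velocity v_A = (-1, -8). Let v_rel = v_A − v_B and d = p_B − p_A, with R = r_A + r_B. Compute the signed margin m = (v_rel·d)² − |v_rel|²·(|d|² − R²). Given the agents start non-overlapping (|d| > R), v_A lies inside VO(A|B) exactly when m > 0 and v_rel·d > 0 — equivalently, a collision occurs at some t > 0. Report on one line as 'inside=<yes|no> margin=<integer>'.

d = (-4, 16),  |d|² = 272;  R = 6+1 = 7,  c = 272−7² = 223
v_rel = (0, -9),  |v_rel|² = 81;  v_rel·d = (0)·(-4) + (-9)·(16) = -144
81·t² + 288·t + 223 = 0  ⇒  m = (-144)² − 81·223 = 2673
m = 2673 > 0,  v_rel·d = -144 < 0  ⇒  outside

inside=no margin=2673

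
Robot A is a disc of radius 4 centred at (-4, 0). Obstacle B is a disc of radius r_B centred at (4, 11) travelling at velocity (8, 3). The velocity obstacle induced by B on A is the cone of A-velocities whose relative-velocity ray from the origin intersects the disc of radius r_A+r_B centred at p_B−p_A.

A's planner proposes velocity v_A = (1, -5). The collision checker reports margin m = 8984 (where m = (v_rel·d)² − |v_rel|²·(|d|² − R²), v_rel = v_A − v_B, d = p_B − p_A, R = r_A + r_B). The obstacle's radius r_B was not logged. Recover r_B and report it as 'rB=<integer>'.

m = 8984
d = (8, 11);  v_rel = (-7, -8),  |v_rel|² = 113
v_rel×d = (-7)·(11) − (-8)·(8) = -13
since m = R²·113 − (-13)²:  R² = (169 + 8984) / 113 = 81
R = √81 = 9  ⇒  r_B = 9 − 4 = 5

rB=5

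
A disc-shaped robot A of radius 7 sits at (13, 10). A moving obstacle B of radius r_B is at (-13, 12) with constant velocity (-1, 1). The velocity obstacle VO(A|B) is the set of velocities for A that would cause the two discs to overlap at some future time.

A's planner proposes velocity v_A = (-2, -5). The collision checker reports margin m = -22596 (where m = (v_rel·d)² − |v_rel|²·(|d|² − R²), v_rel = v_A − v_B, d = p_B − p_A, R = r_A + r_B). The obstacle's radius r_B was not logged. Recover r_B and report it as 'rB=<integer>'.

m = -22596
d = (-26, 2);  v_rel = (-1, -6),  |v_rel|² = 37
v_rel×d = (-1)·(2) − (-6)·(-26) = -158
since m = R²·37 − (-158)²:  R² = (24964 + -22596) / 37 = 64
R = √64 = 8  ⇒  r_B = 8 − 7 = 1

rB=1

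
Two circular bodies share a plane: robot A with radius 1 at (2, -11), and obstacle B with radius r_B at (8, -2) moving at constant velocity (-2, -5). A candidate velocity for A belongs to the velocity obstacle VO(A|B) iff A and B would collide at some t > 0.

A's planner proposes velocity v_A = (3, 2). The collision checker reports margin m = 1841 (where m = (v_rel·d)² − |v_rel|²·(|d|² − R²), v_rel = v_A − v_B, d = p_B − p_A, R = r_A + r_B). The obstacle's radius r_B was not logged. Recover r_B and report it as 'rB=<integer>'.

m = 1841
d = (6, 9);  v_rel = (5, 7),  |v_rel|² = 74
v_rel×d = (5)·(9) − (7)·(6) = 3
since m = R²·74 − 3²:  R² = (9 + 1841) / 74 = 25
R = √25 = 5  ⇒  r_B = 5 − 1 = 4

rB=4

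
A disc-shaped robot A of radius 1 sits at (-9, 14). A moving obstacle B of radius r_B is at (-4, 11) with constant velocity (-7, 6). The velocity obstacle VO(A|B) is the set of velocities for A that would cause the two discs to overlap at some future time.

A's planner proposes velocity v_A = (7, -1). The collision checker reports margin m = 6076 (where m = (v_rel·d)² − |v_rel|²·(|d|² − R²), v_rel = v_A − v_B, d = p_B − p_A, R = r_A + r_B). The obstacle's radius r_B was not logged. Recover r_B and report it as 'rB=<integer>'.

m = 6076
d = (5, -3);  v_rel = (14, -7),  |v_rel|² = 245
v_rel×d = (14)·(-3) − (-7)·(5) = -7
since m = R²·245 − (-7)²:  R² = (49 + 6076) / 245 = 25
R = √25 = 5  ⇒  r_B = 5 − 1 = 4

rB=4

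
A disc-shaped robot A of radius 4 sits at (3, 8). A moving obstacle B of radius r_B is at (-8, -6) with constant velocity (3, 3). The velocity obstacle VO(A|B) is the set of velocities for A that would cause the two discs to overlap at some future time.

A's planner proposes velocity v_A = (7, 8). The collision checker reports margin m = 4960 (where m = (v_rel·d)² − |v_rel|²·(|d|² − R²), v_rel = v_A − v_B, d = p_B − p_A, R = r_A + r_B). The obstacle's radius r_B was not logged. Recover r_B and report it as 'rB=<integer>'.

m = 4960
d = (-11, -14);  v_rel = (4, 5),  |v_rel|² = 41
v_rel×d = (4)·(-14) − (5)·(-11) = -1
since m = R²·41 − (-1)²:  R² = (1 + 4960) / 41 = 121
R = √121 = 11  ⇒  r_B = 11 − 4 = 7

rB=7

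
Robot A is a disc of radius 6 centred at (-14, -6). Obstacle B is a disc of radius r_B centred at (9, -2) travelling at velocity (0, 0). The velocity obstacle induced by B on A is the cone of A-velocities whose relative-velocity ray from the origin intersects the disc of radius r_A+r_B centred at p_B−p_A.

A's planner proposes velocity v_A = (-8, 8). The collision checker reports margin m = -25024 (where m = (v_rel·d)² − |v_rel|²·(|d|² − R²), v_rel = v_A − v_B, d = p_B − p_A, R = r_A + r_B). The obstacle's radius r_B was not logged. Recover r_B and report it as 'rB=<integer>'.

m = -25024
d = (23, 4);  v_rel = (-8, 8),  |v_rel|² = 128
v_rel×d = (-8)·(4) − (8)·(23) = -216
since m = R²·128 − (-216)²:  R² = (46656 + -25024) / 128 = 169
R = √169 = 13  ⇒  r_B = 13 − 6 = 7

rB=7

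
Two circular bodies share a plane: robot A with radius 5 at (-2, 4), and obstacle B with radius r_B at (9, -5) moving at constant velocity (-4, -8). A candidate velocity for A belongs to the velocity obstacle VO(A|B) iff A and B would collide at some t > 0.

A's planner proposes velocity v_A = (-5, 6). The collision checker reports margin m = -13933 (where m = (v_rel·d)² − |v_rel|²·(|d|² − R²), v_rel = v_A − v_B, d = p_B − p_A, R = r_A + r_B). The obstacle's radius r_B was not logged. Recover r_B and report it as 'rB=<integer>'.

m = -13933
d = (11, -9);  v_rel = (-1, 14),  |v_rel|² = 197
v_rel×d = (-1)·(-9) − (14)·(11) = -145
since m = R²·197 − (-145)²:  R² = (21025 + -13933) / 197 = 36
R = √36 = 6  ⇒  r_B = 6 − 5 = 1

rB=1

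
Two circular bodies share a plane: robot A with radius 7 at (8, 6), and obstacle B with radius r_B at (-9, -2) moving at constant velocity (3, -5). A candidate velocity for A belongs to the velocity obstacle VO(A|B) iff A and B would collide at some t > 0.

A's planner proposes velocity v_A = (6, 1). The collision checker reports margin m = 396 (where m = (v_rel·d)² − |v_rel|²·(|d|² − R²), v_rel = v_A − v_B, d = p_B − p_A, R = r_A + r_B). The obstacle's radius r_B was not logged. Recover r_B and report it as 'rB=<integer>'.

m = 396
d = (-17, -8);  v_rel = (3, 6),  |v_rel|² = 45
v_rel×d = (3)·(-8) − (6)·(-17) = 78
since m = R²·45 − 78²:  R² = (6084 + 396) / 45 = 144
R = √144 = 12  ⇒  r_B = 12 − 7 = 5

rB=5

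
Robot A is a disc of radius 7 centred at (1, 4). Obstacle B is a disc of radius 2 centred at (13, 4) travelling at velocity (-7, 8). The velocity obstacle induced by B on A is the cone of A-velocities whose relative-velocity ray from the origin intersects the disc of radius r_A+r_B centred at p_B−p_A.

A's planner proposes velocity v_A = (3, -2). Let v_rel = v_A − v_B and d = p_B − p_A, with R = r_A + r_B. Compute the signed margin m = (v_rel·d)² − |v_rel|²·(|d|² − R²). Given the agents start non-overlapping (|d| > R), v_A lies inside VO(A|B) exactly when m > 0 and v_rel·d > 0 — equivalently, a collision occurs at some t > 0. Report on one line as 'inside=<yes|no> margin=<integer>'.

d = (12, 0),  |d|² = 144;  R = 7+2 = 9,  c = 144−9² = 63
v_rel = (10, -10),  |v_rel|² = 200;  v_rel·d = (10)·(12) + (-10)·(0) = 120
200·t² − 240·t + 63 = 0  ⇒  m = 120² − 200·63 = 1800
m = 1800 > 0,  v_rel·d = 120 > 0  ⇒  inside

inside=yes margin=1800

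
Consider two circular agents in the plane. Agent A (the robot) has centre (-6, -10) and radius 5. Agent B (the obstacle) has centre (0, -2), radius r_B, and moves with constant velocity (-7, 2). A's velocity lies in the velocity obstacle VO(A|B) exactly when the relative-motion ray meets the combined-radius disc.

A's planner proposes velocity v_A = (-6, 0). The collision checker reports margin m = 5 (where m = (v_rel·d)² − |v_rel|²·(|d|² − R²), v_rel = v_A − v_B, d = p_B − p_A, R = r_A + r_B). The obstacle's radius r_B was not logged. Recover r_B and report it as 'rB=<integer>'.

m = 5
d = (6, 8);  v_rel = (1, -2),  |v_rel|² = 5
v_rel×d = (1)·(8) − (-2)·(6) = 20
since m = R²·5 − 20²:  R² = (400 + 5) / 5 = 81
R = √81 = 9  ⇒  r_B = 9 − 5 = 4

rB=4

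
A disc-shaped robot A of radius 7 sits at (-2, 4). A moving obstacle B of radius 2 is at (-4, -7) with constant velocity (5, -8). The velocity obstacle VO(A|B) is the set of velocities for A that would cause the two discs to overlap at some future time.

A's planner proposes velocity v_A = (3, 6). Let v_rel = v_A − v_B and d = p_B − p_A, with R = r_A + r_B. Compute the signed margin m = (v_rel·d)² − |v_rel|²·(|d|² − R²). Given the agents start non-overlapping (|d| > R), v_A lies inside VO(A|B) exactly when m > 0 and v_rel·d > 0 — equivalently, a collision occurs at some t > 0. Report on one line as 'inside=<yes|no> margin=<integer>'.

d = (-2, -11),  |d|² = 125;  R = 7+2 = 9,  c = 125−9² = 44
v_rel = (-2, 14),  |v_rel|² = 200;  v_rel·d = (-2)·(-2) + (14)·(-11) = -150
200·t² + 300·t + 44 = 0  ⇒  m = (-150)² − 200·44 = 13700
m = 13700 > 0,  v_rel·d = -150 < 0  ⇒  outside

inside=no margin=13700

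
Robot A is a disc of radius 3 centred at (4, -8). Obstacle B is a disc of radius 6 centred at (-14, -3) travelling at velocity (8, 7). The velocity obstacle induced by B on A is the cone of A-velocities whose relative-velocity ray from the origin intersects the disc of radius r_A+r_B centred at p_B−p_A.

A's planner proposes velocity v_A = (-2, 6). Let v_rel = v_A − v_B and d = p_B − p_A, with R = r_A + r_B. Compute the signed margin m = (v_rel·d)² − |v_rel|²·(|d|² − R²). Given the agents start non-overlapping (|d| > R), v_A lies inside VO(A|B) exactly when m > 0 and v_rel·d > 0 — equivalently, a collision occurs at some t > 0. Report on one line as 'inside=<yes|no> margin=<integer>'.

d = (-18, 5),  |d|² = 349;  R = 3+6 = 9,  c = 349−9² = 268
v_rel = (-10, -1),  |v_rel|² = 101;  v_rel·d = (-10)·(-18) + (-1)·(5) = 175
101·t² − 350·t + 268 = 0  ⇒  m = 175² − 101·268 = 3557
m = 3557 > 0,  v_rel·d = 175 > 0  ⇒  inside

inside=yes margin=3557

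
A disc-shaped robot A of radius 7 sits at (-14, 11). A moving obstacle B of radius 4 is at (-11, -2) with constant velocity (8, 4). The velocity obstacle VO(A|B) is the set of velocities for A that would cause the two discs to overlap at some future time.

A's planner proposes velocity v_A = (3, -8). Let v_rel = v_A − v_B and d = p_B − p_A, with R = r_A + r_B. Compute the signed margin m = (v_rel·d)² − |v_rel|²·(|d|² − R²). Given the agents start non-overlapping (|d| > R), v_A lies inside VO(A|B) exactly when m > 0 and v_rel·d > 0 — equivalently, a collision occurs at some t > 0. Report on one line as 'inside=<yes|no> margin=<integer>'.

d = (3, -13),  |d|² = 178;  R = 7+4 = 11,  c = 178−11² = 57
v_rel = (-5, -12),  |v_rel|² = 169;  v_rel·d = (-5)·(3) + (-12)·(-13) = 141
169·t² − 282·t + 57 = 0  ⇒  m = 141² − 169·57 = 10248
m = 10248 > 0,  v_rel·d = 141 > 0  ⇒  inside

inside=yes margin=10248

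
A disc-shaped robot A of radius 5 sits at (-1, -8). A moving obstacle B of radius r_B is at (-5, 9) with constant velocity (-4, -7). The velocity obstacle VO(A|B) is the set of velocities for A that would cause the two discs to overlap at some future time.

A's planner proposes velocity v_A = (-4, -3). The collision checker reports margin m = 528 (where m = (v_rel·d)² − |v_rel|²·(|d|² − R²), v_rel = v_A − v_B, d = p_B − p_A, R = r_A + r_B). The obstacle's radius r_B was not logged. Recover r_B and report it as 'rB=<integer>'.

m = 528
d = (-4, 17);  v_rel = (0, 4),  |v_rel|² = 16
v_rel×d = (0)·(17) − (4)·(-4) = 16
since m = R²·16 − 16²:  R² = (256 + 528) / 16 = 49
R = √49 = 7  ⇒  r_B = 7 − 5 = 2

rB=2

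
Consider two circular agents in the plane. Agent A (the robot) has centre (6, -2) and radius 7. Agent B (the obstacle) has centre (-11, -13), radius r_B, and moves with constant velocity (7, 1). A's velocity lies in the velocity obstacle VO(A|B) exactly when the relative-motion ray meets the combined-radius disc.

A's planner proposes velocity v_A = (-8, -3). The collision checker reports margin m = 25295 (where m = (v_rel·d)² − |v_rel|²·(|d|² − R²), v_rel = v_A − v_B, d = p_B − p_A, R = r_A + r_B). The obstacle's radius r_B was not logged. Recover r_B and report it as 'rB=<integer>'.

m = 25295
d = (-17, -11);  v_rel = (-15, -4),  |v_rel|² = 241
v_rel×d = (-15)·(-11) − (-4)·(-17) = 97
since m = R²·241 − 97²:  R² = (9409 + 25295) / 241 = 144
R = √144 = 12  ⇒  r_B = 12 − 7 = 5

rB=5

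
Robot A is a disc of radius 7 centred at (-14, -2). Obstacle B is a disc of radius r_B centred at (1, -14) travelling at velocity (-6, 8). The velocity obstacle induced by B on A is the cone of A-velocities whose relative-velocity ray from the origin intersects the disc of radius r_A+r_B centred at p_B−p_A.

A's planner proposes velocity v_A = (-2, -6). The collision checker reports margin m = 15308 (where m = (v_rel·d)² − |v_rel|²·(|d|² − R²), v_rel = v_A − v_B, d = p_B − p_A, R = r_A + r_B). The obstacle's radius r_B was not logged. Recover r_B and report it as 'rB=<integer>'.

m = 15308
d = (15, -12);  v_rel = (4, -14),  |v_rel|² = 212
v_rel×d = (4)·(-12) − (-14)·(15) = 162
since m = R²·212 − 162²:  R² = (26244 + 15308) / 212 = 196
R = √196 = 14  ⇒  r_B = 14 − 7 = 7

rB=7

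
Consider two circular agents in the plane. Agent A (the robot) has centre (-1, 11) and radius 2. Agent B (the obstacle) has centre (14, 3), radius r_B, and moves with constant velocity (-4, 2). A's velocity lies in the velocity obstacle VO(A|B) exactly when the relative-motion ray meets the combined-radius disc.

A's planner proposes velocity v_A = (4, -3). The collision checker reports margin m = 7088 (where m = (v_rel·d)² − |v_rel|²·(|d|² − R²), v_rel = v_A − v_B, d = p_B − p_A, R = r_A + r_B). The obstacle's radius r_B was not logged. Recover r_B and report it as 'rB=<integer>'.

m = 7088
d = (15, -8);  v_rel = (8, -5),  |v_rel|² = 89
v_rel×d = (8)·(-8) − (-5)·(15) = 11
since m = R²·89 − 11²:  R² = (121 + 7088) / 89 = 81
R = √81 = 9  ⇒  r_B = 9 − 2 = 7

rB=7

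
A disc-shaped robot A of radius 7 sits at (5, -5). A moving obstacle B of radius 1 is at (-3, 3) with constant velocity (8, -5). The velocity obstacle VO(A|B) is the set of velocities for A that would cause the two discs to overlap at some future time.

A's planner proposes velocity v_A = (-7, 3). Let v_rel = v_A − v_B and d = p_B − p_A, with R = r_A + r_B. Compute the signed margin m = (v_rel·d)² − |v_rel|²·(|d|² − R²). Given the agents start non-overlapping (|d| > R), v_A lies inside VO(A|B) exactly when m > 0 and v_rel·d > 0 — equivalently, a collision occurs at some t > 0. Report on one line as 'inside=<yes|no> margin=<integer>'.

d = (-8, 8),  |d|² = 128;  R = 7+1 = 8,  c = 128−8² = 64
v_rel = (-15, 8),  |v_rel|² = 289;  v_rel·d = (-15)·(-8) + (8)·(8) = 184
289·t² − 368·t + 64 = 0  ⇒  m = 184² − 289·64 = 15360
m = 15360 > 0,  v_rel·d = 184 > 0  ⇒  inside

inside=yes margin=15360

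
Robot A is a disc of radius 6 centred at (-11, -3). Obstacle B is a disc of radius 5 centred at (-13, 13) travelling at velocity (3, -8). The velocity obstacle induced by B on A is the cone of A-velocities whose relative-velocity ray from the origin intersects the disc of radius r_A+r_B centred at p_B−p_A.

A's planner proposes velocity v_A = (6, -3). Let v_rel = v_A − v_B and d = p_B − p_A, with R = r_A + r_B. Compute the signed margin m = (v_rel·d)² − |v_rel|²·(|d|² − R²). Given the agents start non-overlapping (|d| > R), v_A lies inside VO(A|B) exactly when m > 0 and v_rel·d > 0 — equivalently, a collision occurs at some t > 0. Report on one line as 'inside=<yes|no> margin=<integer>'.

d = (-2, 16),  |d|² = 260;  R = 6+5 = 11,  c = 260−11² = 139
v_rel = (3, 5),  |v_rel|² = 34;  v_rel·d = (3)·(-2) + (5)·(16) = 74
34·t² − 148·t + 139 = 0  ⇒  m = 74² − 34·139 = 750
m = 750 > 0,  v_rel·d = 74 > 0  ⇒  inside

inside=yes margin=750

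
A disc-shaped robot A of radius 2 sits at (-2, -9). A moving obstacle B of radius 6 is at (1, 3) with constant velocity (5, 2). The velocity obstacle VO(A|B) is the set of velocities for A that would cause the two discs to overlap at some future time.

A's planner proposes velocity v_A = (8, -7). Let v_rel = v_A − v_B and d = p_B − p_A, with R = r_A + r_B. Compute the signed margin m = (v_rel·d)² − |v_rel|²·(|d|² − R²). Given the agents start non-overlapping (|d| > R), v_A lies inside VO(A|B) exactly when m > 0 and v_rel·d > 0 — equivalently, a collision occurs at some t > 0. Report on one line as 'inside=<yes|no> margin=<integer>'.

d = (3, 12),  |d|² = 153;  R = 2+6 = 8,  c = 153−8² = 89
v_rel = (3, -9),  |v_rel|² = 90;  v_rel·d = (3)·(3) + (-9)·(12) = -99
90·t² + 198·t + 89 = 0  ⇒  m = (-99)² − 90·89 = 1791
m = 1791 > 0,  v_rel·d = -99 < 0  ⇒  outside

inside=no margin=1791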